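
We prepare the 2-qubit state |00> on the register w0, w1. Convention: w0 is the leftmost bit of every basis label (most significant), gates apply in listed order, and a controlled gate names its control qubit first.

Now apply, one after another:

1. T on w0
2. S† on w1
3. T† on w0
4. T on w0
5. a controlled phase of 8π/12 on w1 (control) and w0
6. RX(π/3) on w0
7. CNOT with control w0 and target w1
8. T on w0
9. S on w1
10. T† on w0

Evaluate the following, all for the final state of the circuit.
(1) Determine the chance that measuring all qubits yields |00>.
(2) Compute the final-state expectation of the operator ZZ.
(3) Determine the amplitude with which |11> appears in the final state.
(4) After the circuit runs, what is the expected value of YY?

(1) Outcome |00> occurs with probability 3/4.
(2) The expectation value of ZZ is 1.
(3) |11> carries amplitude 1/2 in the final state.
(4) In the final state, YY has expectation -sqrt(3)/2.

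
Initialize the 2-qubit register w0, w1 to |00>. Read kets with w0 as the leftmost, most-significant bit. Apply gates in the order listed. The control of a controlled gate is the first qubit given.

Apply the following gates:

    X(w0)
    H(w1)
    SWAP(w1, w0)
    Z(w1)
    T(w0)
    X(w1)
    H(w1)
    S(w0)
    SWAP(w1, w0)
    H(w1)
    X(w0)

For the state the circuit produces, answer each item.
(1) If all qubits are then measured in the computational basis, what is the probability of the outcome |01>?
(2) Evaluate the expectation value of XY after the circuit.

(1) Outcome |01> occurs with probability sqrt(2)/8 + 1/4.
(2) The observable XY averages to -sqrt(2)/2.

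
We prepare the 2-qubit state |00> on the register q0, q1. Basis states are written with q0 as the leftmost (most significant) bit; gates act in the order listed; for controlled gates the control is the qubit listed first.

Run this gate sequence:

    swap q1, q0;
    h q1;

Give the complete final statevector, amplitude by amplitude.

After the circuit, the state carries amplitude sqrt(2)/2 on |00>, sqrt(2)/2 on |01>, 0 on |10>, 0 on |11>.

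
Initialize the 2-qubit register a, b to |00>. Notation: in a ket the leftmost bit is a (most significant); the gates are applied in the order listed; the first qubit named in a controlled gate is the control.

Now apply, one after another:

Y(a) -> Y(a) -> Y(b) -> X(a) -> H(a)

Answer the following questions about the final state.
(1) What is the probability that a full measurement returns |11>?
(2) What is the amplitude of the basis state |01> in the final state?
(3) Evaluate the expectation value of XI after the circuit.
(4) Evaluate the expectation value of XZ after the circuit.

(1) Outcome |11> occurs with probability 1/2.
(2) The final state's coefficient on |01> equals sqrt(2)*I/2.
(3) The observable XI averages to -1.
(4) In the final state, XZ has expectation 1.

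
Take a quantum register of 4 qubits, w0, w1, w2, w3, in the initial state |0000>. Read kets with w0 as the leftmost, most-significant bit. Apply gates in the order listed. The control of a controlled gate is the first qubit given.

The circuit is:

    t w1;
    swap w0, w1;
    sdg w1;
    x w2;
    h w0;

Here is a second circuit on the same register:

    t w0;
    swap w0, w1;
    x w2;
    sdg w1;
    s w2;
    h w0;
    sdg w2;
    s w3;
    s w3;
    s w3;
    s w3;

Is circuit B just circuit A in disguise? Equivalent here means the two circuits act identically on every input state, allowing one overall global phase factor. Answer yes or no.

No — the two circuits implement different unitaries, even allowing a global phase.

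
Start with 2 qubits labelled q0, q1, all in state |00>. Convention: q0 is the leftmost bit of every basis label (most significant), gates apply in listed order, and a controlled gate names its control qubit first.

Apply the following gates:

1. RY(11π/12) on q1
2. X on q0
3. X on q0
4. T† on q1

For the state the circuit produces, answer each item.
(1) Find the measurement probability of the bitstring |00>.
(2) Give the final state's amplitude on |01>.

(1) A full measurement returns |00> with probability -sqrt(6)/8 - sqrt(2)/8 + 1/2. Key observation: steps 2-3 multiply out to the identity, so the circuit reduces to the remaining gates.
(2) The final state's coefficient on |01> equals (-sqrt(3*sqrt(2) + 6)/4 - sqrt(2 - sqrt(2))/4)*exp(3*I*pi/4).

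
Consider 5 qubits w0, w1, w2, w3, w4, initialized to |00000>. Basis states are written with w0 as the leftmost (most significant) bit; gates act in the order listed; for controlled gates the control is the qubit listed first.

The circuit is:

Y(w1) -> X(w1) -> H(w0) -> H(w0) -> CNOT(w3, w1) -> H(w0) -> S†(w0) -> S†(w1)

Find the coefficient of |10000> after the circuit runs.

The amplitude on |10000> is sqrt(2)/2. Key observation: gates 3-4 undo each other exactly, leaving only the rest of the circuit to track.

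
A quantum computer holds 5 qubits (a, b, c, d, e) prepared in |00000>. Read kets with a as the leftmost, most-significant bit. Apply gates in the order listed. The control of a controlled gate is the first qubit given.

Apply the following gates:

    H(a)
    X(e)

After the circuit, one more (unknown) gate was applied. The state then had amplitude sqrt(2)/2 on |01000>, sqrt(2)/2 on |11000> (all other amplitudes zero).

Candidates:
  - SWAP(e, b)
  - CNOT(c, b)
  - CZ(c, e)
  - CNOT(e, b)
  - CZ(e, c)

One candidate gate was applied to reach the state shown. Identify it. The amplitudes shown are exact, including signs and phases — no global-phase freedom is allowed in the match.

The unique candidate consistent with the amplitudes is SWAP(e, b).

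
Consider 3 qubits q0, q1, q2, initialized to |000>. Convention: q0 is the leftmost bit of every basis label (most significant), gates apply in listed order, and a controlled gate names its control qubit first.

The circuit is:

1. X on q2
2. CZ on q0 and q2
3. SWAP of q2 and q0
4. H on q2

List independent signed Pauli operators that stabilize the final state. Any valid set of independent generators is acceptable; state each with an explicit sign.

The stabilizer group can be generated by +IIX, -ZII, +IZI, among other valid generating sets.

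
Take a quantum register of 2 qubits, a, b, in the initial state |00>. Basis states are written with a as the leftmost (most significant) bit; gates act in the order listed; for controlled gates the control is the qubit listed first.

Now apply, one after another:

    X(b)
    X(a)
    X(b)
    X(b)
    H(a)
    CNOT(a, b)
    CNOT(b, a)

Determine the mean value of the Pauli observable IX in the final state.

The observable IX averages to -1.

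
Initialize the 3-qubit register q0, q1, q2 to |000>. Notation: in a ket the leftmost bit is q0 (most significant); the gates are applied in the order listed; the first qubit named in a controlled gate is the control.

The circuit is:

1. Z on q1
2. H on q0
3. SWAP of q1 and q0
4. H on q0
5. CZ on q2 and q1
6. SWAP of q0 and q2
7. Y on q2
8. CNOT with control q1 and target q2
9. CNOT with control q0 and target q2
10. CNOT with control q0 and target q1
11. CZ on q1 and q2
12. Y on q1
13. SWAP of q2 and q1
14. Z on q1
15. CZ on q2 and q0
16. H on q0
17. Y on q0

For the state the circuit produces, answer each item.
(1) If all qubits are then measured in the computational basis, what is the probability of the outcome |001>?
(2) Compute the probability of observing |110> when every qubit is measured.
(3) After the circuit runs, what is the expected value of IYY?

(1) The probability of measuring |001> is 1/8.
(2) Outcome |110> occurs with probability 1/8.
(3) In the final state, IYY has expectation -1.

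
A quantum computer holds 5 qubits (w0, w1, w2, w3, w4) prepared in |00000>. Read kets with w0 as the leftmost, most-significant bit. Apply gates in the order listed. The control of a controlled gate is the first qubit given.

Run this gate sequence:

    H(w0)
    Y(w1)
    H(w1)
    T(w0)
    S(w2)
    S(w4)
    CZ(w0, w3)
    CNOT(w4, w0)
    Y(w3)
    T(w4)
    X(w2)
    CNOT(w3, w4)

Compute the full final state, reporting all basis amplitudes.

After the circuit, the state carries amplitude -1/2 on |00111>, 1/2 on |01111>, -exp(I*pi/4)/2 on |10111>, exp(I*pi/4)/2 on |11111>, and 0 on every other basis state.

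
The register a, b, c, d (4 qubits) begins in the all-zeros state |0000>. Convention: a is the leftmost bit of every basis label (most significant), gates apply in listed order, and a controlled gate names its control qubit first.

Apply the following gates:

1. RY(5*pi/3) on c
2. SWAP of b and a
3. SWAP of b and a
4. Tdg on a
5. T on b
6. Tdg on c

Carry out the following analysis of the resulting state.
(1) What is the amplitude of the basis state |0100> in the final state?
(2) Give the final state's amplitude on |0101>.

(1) |0100> carries amplitude 0 in the final state.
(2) The final state's coefficient on |0101> equals 0.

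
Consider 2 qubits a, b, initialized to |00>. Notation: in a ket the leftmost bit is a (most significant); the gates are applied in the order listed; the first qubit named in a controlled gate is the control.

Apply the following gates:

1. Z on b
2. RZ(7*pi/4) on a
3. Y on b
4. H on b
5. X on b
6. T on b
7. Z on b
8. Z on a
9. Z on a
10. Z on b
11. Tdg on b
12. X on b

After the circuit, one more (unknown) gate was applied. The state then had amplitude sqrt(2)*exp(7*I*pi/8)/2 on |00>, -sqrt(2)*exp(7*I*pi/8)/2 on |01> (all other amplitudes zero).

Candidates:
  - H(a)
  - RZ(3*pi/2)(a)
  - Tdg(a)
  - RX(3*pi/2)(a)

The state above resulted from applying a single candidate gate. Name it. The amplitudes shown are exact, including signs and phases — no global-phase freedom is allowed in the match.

It was RZ(3*pi/2)(a) that produced the state shown. Key observation: gates 5-12 undo each other exactly, leaving only the rest of the circuit to track.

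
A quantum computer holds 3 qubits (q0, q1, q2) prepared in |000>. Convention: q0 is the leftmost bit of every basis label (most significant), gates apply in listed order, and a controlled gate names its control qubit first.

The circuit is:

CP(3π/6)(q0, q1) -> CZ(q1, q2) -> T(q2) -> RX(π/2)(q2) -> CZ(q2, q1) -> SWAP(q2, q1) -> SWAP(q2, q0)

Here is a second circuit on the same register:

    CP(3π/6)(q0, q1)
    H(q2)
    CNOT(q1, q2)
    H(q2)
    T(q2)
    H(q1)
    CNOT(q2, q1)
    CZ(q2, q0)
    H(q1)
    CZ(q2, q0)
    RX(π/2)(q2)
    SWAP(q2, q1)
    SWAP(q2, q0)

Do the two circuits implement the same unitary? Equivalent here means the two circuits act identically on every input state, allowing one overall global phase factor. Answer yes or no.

No, they are not equivalent — no single phase factor reconciles the two unitaries.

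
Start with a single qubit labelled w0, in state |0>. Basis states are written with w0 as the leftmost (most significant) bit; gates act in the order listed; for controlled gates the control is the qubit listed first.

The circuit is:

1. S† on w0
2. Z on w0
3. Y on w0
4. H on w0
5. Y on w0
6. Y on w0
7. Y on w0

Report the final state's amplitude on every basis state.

The resulting statevector has amplitude -sqrt(2)/2 on |0>, -sqrt(2)/2 on |1>.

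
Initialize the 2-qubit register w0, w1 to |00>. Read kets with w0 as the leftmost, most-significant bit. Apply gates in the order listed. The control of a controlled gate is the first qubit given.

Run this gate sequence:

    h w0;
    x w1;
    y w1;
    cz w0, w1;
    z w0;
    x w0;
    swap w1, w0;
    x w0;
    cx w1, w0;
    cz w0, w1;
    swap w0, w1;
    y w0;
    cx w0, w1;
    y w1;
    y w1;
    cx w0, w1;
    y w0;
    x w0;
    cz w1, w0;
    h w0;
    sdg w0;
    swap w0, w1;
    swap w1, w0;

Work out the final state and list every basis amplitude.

The resulting statevector has amplitude -I/2 on |00>, -I/2 on |01>, -1/2 on |10>, 1/2 on |11>.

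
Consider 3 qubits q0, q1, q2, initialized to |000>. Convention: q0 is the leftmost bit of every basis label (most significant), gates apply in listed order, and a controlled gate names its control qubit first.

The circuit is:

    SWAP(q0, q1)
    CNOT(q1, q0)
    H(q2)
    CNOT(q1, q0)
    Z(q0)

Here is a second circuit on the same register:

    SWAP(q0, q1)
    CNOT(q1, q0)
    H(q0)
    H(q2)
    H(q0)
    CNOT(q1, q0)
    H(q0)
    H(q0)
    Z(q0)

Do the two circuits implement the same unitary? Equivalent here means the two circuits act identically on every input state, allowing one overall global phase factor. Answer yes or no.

Yes: on every input state the two circuits agree up to one overall phase factor.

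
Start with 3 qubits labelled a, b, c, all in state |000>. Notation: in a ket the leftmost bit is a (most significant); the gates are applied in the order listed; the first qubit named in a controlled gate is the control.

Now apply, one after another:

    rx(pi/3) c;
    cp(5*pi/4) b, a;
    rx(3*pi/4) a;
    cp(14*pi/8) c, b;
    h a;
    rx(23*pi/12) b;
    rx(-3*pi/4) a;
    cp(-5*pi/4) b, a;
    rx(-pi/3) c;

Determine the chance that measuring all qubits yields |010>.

The probability of measuring |010> is -sqrt(6)/32 - sqrt(2)/32 + 1/8.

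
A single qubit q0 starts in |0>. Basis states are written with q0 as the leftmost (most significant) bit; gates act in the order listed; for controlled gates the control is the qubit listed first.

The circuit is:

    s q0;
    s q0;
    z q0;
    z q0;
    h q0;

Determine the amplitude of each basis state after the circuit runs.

The resulting statevector has amplitude sqrt(2)/2 on |0>, sqrt(2)/2 on |1>.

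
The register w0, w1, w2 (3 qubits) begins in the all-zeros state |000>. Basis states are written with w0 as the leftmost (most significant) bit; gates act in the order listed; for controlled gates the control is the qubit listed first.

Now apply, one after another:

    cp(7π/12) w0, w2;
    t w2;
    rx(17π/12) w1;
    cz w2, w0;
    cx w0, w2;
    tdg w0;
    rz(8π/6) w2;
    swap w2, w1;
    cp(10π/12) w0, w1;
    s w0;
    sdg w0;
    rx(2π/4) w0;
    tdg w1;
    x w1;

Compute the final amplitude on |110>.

|110> carries amplitude (-sqrt(6*sqrt(2) + 12)/8 + sqrt(4 - 2*sqrt(2))/8)*exp(5*I*pi/6) in the final state. Key observation: the block from step 10 through step 11 cancels to the identity and can be dropped.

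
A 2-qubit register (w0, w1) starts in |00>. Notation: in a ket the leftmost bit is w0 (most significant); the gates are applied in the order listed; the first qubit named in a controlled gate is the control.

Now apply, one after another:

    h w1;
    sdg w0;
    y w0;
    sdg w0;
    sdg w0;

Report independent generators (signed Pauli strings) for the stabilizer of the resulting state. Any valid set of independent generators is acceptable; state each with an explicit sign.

One valid set of independent stabilizer generators is +IX, -ZI (any independent generating set of the same group is equally correct).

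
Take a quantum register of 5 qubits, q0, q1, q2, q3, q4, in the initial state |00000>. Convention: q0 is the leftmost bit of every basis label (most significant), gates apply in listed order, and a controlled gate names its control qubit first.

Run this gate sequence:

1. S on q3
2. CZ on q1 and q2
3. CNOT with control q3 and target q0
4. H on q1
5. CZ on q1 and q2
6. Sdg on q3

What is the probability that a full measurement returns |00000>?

A full measurement returns |00000> with probability 1/2.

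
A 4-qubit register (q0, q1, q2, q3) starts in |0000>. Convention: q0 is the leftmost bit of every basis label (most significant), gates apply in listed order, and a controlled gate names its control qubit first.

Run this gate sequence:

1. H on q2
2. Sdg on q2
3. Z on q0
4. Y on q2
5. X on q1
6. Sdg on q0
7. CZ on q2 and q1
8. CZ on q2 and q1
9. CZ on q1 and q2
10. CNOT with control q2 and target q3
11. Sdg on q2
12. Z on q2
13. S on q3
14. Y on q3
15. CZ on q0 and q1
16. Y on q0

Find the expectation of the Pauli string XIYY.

The observable XIYY averages to 0. Key observation: the block from step 7 through step 8 cancels to the identity and can be dropped.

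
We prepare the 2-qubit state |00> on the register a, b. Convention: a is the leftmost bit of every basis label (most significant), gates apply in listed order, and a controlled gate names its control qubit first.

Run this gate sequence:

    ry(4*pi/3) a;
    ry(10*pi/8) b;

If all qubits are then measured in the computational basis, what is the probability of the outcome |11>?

Outcome |11> occurs with probability 3*sqrt(2)/16 + 3/8.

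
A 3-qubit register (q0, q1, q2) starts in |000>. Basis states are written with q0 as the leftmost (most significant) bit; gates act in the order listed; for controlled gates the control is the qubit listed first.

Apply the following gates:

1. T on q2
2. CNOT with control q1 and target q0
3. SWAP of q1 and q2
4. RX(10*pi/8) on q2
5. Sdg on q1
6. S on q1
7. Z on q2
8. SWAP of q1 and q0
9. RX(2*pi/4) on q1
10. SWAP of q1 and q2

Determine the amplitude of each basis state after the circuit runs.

The resulting statevector has amplitude -sqrt(4 - 2*sqrt(2))/4 on |000>, I*sqrt(4 - 2*sqrt(2))/4 on |001>, I*sqrt(2*sqrt(2) + 4)/4 on |010>, sqrt(2*sqrt(2) + 4)/4 on |011>, 0 on |100>, 0 on |101>, 0 on |110>, 0 on |111>.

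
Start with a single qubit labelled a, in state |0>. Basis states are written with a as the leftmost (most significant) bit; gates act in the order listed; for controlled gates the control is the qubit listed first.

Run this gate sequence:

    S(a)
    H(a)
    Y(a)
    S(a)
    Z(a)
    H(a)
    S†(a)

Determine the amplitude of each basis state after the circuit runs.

The final amplitudes are 1/2 - I/2 on |0>, -1/2 + I/2 on |1>.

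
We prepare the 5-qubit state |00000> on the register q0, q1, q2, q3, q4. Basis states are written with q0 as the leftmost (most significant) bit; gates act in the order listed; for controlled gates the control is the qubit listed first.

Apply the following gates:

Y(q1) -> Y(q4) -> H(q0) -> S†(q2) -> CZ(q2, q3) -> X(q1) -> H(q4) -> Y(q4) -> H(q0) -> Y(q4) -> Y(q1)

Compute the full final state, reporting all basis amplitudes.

The final amplitudes are -sqrt(2)*I/2 on |01000>, sqrt(2)*I/2 on |01001>, and 0 on every other basis state.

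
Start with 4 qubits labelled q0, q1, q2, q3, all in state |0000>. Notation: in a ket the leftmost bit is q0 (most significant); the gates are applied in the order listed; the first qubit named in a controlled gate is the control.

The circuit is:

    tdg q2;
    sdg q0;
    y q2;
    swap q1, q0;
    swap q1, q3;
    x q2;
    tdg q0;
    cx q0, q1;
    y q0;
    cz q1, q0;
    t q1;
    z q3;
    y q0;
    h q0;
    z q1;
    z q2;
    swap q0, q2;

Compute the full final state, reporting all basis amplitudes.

The resulting statevector has amplitude sqrt(2)*I/2 on |0000>, sqrt(2)*I/2 on |0010>, and 0 on every other basis state.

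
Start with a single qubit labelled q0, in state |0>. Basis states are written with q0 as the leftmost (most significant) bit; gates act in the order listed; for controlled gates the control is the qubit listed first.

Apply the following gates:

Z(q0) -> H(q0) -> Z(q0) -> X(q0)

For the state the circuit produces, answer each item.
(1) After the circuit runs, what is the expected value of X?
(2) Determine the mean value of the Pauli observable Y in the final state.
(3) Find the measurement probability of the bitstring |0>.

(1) The observable X averages to -1.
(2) The observable Y averages to 0.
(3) A full measurement returns |0> with probability 1/2.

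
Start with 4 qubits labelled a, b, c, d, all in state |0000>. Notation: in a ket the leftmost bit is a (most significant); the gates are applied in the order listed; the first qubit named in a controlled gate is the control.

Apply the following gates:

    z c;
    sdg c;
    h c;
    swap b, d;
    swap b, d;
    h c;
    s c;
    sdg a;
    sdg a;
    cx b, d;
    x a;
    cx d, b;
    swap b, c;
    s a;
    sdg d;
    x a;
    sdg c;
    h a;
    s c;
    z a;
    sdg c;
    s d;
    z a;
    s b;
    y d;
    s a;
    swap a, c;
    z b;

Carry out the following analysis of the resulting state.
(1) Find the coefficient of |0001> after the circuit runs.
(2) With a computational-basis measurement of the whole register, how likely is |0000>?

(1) The final state's coefficient on |0001> equals -sqrt(2)/2. Key observation: steps 2-7 multiply out to the identity, so the circuit reduces to the remaining gates.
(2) The probability of measuring |0000> is 0.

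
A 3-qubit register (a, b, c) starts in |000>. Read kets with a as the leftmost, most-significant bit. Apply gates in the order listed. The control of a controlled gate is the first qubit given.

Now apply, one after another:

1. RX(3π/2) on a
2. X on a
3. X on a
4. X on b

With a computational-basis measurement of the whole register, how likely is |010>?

Outcome |010> occurs with probability 1/2. Key observation: steps 2-3 multiply out to the identity, so the circuit reduces to the remaining gates.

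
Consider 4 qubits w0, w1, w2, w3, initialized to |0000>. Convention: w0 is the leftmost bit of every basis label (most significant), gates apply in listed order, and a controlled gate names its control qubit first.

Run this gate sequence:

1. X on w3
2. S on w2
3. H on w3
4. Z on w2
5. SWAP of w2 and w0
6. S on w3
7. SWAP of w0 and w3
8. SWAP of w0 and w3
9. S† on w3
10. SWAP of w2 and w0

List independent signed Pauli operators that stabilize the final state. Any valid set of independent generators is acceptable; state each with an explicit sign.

One valid set of independent stabilizer generators is -IIIX, +ZIII, +IZII, +IIZI (any independent generating set of the same group is equally correct). Key observation: the block from step 5 through step 10 cancels to the identity and can be dropped.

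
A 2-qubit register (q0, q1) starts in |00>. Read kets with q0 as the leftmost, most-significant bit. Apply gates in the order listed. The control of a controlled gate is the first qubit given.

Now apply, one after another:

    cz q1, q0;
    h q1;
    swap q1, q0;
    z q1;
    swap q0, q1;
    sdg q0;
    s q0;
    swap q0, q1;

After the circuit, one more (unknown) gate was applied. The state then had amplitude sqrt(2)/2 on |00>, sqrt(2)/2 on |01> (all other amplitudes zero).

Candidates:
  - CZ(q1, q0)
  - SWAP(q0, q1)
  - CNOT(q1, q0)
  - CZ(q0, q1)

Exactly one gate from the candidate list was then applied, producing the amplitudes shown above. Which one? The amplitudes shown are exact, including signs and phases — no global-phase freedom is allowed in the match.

The applied gate was SWAP(q0, q1). Key observation: gates 5-8 undo each other exactly, leaving only the rest of the circuit to track.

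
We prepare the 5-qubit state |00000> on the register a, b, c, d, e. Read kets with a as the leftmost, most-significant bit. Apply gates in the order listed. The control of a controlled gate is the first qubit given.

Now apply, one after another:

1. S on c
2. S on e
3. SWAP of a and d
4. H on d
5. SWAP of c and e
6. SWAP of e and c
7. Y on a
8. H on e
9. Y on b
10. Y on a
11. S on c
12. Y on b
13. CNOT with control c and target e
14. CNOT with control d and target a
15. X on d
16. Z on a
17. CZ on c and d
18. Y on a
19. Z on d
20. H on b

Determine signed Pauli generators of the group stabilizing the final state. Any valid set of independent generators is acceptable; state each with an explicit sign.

The final state is stabilized by the group generated by -XIIXI, +IXIII, +IIIIX, +ZIIZI, +IIZII; other independent generating sets are equally valid.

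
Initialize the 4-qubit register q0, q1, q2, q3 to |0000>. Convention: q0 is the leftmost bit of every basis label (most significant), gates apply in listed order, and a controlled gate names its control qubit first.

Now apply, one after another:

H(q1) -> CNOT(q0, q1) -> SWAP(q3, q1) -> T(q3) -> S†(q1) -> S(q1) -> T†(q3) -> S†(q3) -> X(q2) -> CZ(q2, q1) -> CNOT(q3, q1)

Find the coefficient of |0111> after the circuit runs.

The final state's coefficient on |0111> equals -sqrt(2)*I/2. Key observation: steps 4-7 multiply out to the identity, so the circuit reduces to the remaining gates.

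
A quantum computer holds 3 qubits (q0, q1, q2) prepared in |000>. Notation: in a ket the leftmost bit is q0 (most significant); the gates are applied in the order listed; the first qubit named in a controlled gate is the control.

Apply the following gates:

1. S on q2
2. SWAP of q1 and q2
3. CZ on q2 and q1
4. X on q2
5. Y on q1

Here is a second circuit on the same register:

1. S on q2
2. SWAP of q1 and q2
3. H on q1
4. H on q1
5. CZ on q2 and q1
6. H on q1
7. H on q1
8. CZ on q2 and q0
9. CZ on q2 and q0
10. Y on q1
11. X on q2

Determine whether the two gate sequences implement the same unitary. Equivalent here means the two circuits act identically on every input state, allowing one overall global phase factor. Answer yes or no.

Yes, they are equivalent — the unitaries differ by at most a global phase.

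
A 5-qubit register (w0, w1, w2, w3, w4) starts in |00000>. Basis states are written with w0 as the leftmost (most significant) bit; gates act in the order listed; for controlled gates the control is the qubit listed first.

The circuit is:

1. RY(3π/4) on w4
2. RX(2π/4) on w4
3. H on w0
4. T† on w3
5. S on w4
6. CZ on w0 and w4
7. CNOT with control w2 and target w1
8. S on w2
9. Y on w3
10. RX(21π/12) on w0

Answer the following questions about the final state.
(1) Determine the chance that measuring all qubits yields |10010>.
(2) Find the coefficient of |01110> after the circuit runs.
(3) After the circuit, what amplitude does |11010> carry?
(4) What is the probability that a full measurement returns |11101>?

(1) The probability of measuring |10010> is 1/4.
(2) |01110> carries amplitude 0 in the final state.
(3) |11010> carries amplitude 0 in the final state.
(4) Outcome |11101> occurs with probability 0.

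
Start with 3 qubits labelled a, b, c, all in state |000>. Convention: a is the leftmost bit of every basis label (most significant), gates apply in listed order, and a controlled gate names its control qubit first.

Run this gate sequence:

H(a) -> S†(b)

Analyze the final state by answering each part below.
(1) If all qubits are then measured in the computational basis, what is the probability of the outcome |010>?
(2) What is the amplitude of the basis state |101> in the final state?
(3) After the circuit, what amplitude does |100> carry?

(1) The probability of measuring |010> is 0.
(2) The amplitude on |101> is 0.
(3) The final state's coefficient on |100> equals sqrt(2)/2.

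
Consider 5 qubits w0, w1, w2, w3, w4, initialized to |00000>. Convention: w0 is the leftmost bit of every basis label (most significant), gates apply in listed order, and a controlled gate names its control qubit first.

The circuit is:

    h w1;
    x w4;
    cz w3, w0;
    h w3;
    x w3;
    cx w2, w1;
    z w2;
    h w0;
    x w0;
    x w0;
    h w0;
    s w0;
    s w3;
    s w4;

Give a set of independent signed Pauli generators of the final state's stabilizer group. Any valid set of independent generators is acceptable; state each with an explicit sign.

The final state is stabilized by the group generated by +IXIII, +IIIYI, +ZIIII, +IIZII, -IIIIZ; other independent generating sets are equally valid. Key observation: steps 8-11 multiply out to the identity, so the circuit reduces to the remaining gates.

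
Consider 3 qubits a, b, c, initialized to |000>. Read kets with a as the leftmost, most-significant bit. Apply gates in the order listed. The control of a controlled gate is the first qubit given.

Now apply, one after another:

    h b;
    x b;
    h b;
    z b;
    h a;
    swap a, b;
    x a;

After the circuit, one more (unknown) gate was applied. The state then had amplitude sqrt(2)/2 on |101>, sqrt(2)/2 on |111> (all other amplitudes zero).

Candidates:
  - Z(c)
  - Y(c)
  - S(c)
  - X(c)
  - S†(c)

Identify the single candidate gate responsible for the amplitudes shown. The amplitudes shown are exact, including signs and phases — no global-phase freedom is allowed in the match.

The applied gate was X(c). Key observation: the block from step 1 through step 4 cancels to the identity and can be dropped.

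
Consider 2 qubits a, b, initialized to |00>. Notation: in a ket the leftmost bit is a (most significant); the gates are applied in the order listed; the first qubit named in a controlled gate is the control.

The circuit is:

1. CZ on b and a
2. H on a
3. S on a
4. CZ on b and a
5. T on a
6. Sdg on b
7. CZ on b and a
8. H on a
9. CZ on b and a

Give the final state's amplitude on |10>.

|10> carries amplitude 1/2 - exp(3*I*pi/4)/2 in the final state.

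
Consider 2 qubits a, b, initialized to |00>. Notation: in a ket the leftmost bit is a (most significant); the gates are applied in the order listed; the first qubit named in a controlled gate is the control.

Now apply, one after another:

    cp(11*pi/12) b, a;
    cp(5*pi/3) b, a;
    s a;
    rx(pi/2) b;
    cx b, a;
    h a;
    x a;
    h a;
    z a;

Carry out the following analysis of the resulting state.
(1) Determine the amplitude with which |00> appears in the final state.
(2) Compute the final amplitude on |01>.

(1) |00> carries amplitude sqrt(2)/2 in the final state. Key observation: the block from step 6 through step 9 cancels to the identity and can be dropped.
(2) |01> carries amplitude 0 in the final state.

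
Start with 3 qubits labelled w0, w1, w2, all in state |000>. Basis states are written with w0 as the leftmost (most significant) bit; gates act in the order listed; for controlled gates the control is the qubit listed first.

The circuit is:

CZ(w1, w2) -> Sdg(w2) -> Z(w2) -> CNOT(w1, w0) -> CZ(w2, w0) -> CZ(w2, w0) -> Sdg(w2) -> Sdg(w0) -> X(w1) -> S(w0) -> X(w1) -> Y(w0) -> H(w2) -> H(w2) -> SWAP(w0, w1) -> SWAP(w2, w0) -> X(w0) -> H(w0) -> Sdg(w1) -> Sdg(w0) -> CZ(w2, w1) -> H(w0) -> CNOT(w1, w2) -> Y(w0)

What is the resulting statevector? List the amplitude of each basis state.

After the circuit, the state carries amplitude -1/2 - I/2 on |011>, -1/2 + I/2 on |111>, and 0 on every other basis state.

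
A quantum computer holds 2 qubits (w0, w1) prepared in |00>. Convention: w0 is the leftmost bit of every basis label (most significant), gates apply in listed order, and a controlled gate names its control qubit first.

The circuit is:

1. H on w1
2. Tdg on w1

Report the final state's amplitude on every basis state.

The final amplitudes are sqrt(2)/2 on |00>, -sqrt(2)*exp(3*I*pi/4)/2 on |01>, 0 on |10>, 0 on |11>.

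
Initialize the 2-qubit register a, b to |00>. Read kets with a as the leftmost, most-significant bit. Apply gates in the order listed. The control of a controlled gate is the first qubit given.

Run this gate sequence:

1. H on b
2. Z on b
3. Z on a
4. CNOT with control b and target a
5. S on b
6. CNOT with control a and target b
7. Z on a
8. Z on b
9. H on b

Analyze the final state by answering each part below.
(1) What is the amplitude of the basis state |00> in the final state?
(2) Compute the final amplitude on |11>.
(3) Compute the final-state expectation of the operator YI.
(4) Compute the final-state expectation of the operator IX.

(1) The final state's coefficient on |00> equals 1/2.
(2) The amplitude on |11> is I/2.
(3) The expectation value of YI is 1.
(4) In the final state, IX has expectation 1.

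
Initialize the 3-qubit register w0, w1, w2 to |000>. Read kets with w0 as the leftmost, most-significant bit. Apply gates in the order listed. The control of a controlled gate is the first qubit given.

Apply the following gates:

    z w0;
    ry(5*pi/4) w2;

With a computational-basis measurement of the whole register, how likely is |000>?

The probability of measuring |000> is 1/2 - sqrt(2)/4.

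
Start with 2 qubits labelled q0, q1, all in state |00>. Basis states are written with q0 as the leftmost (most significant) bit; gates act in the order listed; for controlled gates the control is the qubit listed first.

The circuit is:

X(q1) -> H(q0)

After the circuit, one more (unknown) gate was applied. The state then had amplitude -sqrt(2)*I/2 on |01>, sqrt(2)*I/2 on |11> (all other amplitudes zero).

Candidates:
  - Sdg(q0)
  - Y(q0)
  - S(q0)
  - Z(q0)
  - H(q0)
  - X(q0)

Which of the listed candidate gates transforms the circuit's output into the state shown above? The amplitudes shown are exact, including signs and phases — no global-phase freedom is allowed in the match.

It was Y(q0) that produced the state shown.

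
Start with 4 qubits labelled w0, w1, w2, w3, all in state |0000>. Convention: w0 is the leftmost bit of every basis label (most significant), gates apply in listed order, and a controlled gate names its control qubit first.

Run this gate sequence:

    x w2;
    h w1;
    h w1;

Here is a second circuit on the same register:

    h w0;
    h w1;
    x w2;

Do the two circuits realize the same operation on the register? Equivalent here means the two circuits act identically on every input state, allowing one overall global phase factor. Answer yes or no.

No — the two circuits implement different unitaries, even allowing a global phase.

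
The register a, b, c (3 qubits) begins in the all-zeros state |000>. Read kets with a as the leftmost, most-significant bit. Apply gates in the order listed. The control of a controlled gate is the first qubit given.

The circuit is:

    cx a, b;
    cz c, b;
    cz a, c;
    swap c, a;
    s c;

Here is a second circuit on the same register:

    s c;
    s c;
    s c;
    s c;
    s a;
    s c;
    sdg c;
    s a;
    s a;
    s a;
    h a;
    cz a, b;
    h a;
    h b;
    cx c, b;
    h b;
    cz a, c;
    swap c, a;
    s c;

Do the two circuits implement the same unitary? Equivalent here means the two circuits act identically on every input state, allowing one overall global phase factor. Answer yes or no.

No — the two circuits implement different unitaries, even allowing a global phase.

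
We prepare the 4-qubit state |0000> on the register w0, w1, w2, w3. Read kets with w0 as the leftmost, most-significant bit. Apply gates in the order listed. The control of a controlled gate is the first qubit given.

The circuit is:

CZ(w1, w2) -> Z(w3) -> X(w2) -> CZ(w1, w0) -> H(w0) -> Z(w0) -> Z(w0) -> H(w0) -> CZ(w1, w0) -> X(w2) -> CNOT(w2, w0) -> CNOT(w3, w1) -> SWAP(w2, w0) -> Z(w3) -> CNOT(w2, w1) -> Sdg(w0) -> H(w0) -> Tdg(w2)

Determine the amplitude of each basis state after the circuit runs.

The final amplitudes are sqrt(2)/2 on |0000>, sqrt(2)/2 on |1000>, and 0 on every other basis state.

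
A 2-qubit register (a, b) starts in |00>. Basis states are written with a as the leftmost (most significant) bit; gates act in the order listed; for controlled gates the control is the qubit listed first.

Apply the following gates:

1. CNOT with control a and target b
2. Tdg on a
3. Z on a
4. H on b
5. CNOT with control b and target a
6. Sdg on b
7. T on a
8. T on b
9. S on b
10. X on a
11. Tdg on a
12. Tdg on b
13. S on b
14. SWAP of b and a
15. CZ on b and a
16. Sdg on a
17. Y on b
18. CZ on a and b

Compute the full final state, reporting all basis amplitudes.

The resulting statevector has amplitude -sqrt(2)*exp(I*pi/4)/2 on |00>, 0 on |01>, 0 on |10>, -sqrt(2)*exp(3*I*pi/4)/2 on |11>.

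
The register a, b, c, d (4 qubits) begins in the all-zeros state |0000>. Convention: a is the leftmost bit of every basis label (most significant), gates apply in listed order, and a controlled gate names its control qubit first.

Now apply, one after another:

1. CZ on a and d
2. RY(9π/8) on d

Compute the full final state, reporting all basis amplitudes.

The final amplitudes are -sin(pi/16) on |0000>, sin(7*pi/16) on |0001>, and 0 on every other basis state.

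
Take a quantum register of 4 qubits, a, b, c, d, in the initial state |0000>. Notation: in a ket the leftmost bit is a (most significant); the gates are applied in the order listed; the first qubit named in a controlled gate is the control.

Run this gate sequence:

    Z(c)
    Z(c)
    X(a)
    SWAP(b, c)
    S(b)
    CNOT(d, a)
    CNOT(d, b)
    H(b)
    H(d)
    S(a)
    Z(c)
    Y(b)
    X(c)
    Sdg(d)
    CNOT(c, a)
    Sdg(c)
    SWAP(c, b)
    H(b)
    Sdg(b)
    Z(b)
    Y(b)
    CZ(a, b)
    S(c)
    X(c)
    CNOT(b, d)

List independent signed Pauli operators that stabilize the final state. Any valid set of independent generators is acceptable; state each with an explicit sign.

One valid set of independent stabilizer generators is -IXIZ, +IIYI, -IZIY, +ZIII (any independent generating set of the same group is equally correct).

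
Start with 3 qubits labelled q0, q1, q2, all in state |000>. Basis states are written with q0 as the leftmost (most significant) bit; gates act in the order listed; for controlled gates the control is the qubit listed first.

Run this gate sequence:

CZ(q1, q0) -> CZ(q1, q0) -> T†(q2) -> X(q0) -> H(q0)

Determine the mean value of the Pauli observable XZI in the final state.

The expectation value of XZI is -1. Key observation: gates 1-2 undo each other exactly, leaving only the rest of the circuit to track.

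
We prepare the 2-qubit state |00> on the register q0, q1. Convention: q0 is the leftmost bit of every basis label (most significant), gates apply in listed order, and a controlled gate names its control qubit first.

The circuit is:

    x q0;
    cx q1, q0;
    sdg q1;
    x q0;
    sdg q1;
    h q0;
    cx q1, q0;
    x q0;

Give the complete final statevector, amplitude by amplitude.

After the circuit, the state carries amplitude sqrt(2)/2 on |00>, 0 on |01>, sqrt(2)/2 on |10>, 0 on |11>.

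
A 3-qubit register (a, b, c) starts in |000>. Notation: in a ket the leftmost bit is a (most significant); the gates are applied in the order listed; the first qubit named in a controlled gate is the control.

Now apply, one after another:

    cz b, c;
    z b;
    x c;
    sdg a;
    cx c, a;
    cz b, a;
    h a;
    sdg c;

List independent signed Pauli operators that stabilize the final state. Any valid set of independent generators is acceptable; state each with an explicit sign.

The final state is stabilized by the group generated by -XII, +IZI, -IIZ; other independent generating sets are equally valid.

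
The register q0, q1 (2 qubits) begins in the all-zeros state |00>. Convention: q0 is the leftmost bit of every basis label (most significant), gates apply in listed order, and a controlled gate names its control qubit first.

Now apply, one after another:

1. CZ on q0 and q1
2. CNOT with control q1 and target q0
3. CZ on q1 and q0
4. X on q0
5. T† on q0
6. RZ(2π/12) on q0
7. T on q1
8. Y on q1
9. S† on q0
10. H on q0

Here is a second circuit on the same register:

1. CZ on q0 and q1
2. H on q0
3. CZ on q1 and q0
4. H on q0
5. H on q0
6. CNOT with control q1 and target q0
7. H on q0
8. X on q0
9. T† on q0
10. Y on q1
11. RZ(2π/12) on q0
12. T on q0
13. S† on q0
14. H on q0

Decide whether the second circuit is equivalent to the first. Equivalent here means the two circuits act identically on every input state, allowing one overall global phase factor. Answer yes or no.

No: there is an input state on which the two circuits produce genuinely different outputs (not merely differing by a phase).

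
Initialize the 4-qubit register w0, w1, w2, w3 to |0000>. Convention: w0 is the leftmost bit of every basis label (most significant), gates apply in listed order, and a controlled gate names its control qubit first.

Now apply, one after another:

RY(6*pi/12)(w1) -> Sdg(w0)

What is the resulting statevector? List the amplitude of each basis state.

The resulting statevector has amplitude sqrt(2)/2 on |0000>, sqrt(2)/2 on |0100>, and 0 on every other basis state.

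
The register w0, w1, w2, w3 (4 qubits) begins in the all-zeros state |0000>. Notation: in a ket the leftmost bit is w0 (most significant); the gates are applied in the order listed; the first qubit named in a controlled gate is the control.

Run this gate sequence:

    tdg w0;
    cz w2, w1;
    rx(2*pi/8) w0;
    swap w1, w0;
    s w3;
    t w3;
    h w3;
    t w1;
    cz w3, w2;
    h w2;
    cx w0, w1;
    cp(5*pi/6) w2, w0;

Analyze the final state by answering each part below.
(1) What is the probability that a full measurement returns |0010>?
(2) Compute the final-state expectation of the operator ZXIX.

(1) Outcome |0010> occurs with probability sqrt(2)/16 + 1/8.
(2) In the final state, ZXIX has expectation 1/2.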